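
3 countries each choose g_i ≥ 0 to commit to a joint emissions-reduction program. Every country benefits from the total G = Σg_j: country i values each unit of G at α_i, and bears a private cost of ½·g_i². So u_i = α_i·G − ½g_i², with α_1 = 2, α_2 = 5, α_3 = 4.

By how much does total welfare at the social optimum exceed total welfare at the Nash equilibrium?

83

Country i's FOC: ∂u_i/∂g_i = α_i − g_i = 0, so g_i* = α_i.
NE contributions = (2, 5, 4); G = 11.
W^NE = (Σα)·G − ½Σα_i² = 11² − ½·45 = 98.5.
Planner sets g_i = Σα_j = 11 for every i, so G^SO = 3·11 = 33.
W^SO = (Σα)·G^SO − ½·3·(Σα)² = (3/2)·11² = 181.5.
Deadweight loss = W^SO − W^NE = 83.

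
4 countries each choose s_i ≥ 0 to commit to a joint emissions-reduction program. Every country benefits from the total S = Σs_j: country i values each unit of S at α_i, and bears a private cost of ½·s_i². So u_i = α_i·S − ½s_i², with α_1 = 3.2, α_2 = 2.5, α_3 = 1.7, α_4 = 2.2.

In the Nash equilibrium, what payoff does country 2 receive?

20.875

Country i's FOC: ∂u_i/∂s_i = α_i − s_i = 0, so s_i* = α_i.
NE contributions = (3.2, 2.5, 1.7, 2.2); S = 9.6.
u_2 = α_2·S − ½·(s_2)² = 2.5·9.6 − ½·2.5² = 20.875.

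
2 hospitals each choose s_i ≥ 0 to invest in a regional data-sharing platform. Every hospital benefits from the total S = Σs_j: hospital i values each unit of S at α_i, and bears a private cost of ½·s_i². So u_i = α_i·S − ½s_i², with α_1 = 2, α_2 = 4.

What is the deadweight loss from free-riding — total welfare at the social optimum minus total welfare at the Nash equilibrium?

10

Hospital i's FOC: ∂u_i/∂s_i = α_i − s_i = 0, so s_i* = α_i.
NE contributions = (2, 4); S = 6.
W^NE = (Σα)·S − ½Σα_i² = 6² − ½·20 = 26.
Planner sets s_i = Σα_j = 6 for every i, so S^SO = 2·6 = 12.
W^SO = (Σα)·S^SO − ½·2·(Σα)² = (2/2)·6² = 36.
Deadweight loss = W^SO − W^NE = 10.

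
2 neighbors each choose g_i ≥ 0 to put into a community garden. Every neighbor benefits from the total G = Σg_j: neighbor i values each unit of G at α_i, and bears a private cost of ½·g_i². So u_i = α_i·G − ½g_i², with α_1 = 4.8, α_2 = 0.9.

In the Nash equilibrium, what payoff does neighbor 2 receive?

4.725

Neighbor i's FOC: ∂u_i/∂g_i = α_i − g_i = 0, so g_i* = α_i.
NE contributions = (4.8, 0.9); G = 5.7.
u_2 = α_2·G − ½·(g_2)² = 0.9·5.7 − ½·0.9² = 4.725.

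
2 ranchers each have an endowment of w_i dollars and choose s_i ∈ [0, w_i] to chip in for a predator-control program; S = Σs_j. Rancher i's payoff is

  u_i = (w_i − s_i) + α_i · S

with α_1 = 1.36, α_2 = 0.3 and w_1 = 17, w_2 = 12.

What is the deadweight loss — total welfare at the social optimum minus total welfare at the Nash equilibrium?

∂u_i/∂s_i = α_i − 1, so rancher i contributes w_i if α_i > 1, else 0.
α_i > 1 for i ∈ {1}; NE contributions (17, 0), S = 17.
W^NE = Σw_i − S^NE + (Σα_i)·S^NE = 29 + 0.66·17 = 40.22.
Planner: ∂(Σu_j)/∂s_i = Σα_j − 1 = 0.66 > 0, so everyone contributes w_i; S^SO = 29, W^SO = 29 + 0.66·29 = 48.14.
Deadweight loss = 7.92.

7.92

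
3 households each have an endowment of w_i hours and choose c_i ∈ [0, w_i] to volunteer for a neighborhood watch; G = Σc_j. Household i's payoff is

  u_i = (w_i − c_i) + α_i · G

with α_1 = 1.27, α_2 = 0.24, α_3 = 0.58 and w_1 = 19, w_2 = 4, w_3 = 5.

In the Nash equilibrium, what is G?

19

∂u_i/∂c_i = α_i − 1, so household i contributes w_i if α_i > 1, else 0.
α_i > 1 for i ∈ {1}; NE contributions (19, 0, 0), G = 19.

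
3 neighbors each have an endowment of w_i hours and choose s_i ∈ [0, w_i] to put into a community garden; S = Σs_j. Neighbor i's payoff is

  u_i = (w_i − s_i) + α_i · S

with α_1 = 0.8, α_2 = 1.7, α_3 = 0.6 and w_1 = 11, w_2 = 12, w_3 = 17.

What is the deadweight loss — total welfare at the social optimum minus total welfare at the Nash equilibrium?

58.8

∂u_i/∂s_i = α_i − 1, so neighbor i contributes w_i if α_i > 1, else 0.
α_i > 1 for i ∈ {2}; NE contributions (0, 12, 0), S = 12.
W^NE = Σw_i − S^NE + (Σα_i)·S^NE = 40 + 2.1·12 = 65.2.
Planner: ∂(Σu_j)/∂s_i = Σα_j − 1 = 2.1 > 0, so everyone contributes w_i; S^SO = 40, W^SO = 40 + 2.1·40 = 124.
Deadweight loss = 58.8.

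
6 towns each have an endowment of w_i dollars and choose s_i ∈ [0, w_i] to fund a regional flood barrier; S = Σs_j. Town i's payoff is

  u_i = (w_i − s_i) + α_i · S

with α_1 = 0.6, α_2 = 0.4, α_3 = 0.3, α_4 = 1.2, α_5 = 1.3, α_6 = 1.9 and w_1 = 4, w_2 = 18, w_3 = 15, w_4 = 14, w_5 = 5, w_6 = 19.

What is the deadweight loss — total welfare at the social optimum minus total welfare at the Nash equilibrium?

173.9

∂u_i/∂s_i = α_i − 1, so town i contributes w_i if α_i > 1, else 0.
α_i > 1 for i ∈ {4, 5, 6}; NE contributions (0, 0, 0, 14, 5, 19), S = 38.
W^NE = Σw_i − S^NE + (Σα_i)·S^NE = 75 + 4.7·38 = 253.6.
Planner: ∂(Σu_j)/∂s_i = Σα_j − 1 = 4.7 > 0, so everyone contributes w_i; S^SO = 75, W^SO = 75 + 4.7·75 = 427.5.
Deadweight loss = 173.9.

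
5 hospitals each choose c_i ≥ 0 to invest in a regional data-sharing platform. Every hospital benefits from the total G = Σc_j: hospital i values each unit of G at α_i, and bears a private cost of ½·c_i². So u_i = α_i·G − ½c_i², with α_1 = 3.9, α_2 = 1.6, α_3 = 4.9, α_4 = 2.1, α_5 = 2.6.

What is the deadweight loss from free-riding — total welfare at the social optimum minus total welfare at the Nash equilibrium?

368.49

Hospital i's FOC: ∂u_i/∂c_i = α_i − c_i = 0, so c_i* = α_i.
NE contributions = (3.9, 1.6, 4.9, 2.1, 2.6); G = 15.1.
W^NE = (Σα)·G − ½Σα_i² = 15.1² − ½·52.95 = 201.535.
Planner sets c_i = Σα_j = 15.1 for every i, so G^SO = 5·15.1 = 75.5.
W^SO = (Σα)·G^SO − ½·5·(Σα)² = (5/2)·15.1² = 570.025.
Deadweight loss = W^SO − W^NE = 368.49.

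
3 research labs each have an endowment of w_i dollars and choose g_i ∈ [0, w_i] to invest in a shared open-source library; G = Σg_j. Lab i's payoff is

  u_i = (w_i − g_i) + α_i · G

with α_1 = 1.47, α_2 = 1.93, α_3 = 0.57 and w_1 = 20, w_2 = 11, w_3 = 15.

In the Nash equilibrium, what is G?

31

∂u_i/∂g_i = α_i − 1, so lab i contributes w_i if α_i > 1, else 0.
α_i > 1 for i ∈ {1, 2}; NE contributions (20, 11, 0), G = 31.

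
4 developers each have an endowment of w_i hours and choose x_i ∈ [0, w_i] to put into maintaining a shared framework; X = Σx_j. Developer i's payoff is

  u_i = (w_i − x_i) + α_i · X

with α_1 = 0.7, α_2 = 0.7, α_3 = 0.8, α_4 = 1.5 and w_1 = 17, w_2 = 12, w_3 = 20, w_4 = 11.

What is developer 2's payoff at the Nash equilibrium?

19.7

∂u_i/∂x_i = α_i − 1, so developer i contributes w_i if α_i > 1, else 0.
α_i > 1 for i ∈ {4}; NE contributions (0, 0, 0, 11), X = 11.
u_2 = (12 − 0) + 0.7·11 = 19.7.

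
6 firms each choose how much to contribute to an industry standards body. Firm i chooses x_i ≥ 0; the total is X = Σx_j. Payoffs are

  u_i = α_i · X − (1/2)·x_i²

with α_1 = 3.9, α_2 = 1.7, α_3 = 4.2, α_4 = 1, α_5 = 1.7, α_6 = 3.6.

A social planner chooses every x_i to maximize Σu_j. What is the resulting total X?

96.6

Planner FOC: ∂(Σu_j)/∂x_i = (Σα_j) − x_i = 0, so x_i^SO = Σα_j = 16.1 for every i; X^SO = 96.6.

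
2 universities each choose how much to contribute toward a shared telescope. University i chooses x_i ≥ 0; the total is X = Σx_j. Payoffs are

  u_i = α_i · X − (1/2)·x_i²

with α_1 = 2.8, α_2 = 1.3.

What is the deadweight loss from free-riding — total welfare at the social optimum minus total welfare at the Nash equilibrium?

4.765

University i's FOC: ∂u_i/∂x_i = α_i − x_i = 0, so x_i* = α_i.
NE contributions = (2.8, 1.3); X = 4.1.
W^NE = (Σα)·X − ½Σα_i² = 4.1² − ½·9.53 = 12.045.
Planner sets x_i = Σα_j = 4.1 for every i, so X^SO = 2·4.1 = 8.2.
W^SO = (Σα)·X^SO − ½·2·(Σα)² = (2/2)·4.1² = 16.81.
Deadweight loss = W^SO − W^NE = 4.765.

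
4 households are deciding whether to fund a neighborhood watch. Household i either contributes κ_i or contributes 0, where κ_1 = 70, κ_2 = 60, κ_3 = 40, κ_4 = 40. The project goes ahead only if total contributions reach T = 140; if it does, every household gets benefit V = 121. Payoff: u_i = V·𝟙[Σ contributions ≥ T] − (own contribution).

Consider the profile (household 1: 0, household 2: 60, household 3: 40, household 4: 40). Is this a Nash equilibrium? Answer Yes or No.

Total = 140 ≥ 140: provided.
Household 1 (pledges 0, payoff 121): pledging 70 → total 210, payoff 51. No gain.
Household 2 (pledges 60, payoff 61): dropping to 0 → total 80, payoff 0. No gain.
Household 3 (pledges 40, payoff 81): dropping to 0 → total 100, payoff 0. No gain.
Household 4 (pledges 40, payoff 81): dropping to 0 → total 100, payoff 0. No gain.

Yes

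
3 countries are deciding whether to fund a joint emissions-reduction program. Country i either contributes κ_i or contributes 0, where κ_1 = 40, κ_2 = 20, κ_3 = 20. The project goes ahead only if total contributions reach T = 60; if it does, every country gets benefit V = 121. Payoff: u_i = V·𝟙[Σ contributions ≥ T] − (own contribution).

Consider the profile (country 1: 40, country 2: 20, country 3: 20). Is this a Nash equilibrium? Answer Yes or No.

No

Total = 80 ≥ 60: provided.
Country 1 (pledges 40, payoff 81): dropping to 0 → total 40, payoff 0. No gain.
Country 2 (pledges 20, payoff 101): dropping to 0 → total 60, payoff 121. Profitable deviation.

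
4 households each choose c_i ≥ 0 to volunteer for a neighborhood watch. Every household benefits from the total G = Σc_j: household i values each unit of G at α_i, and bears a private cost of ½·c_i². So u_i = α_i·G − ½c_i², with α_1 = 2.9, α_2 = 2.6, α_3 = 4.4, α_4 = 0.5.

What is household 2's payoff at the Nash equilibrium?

23.66

Household i's FOC: ∂u_i/∂c_i = α_i − c_i = 0, so c_i* = α_i.
NE contributions = (2.9, 2.6, 4.4, 0.5); G = 10.4.
u_2 = α_2·G − ½·(c_2)² = 2.6·10.4 − ½·2.6² = 23.66.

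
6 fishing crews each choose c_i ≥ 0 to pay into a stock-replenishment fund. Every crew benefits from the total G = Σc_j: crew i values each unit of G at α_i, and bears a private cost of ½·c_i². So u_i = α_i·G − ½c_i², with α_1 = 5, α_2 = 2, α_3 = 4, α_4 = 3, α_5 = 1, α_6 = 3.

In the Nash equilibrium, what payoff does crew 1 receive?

Crew i's FOC: ∂u_i/∂c_i = α_i − c_i = 0, so c_i* = α_i.
NE contributions = (5, 2, 4, 3, 1, 3); G = 18.
u_1 = α_1·G − ½·(c_1)² = 5·18 − ½·5² = 77.5.

77.5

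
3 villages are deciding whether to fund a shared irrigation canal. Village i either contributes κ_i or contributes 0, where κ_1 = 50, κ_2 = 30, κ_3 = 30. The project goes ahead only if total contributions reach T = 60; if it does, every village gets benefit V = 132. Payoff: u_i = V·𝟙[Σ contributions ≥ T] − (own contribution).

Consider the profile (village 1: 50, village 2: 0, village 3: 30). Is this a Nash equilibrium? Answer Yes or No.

Yes

Total = 80 ≥ 60: provided.
Village 1 (pledges 50, payoff 82): dropping to 0 → total 30, payoff 0. No gain.
Village 2 (pledges 0, payoff 132): pledging 30 → total 110, payoff 102. No gain.
Village 3 (pledges 30, payoff 102): dropping to 0 → total 50, payoff 0. No gain.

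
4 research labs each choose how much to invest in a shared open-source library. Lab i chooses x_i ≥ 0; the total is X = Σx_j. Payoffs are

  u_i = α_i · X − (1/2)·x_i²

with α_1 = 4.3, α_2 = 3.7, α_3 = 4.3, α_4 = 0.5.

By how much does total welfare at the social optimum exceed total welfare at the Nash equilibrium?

189.3

Lab i's FOC: ∂u_i/∂x_i = α_i − x_i = 0, so x_i* = α_i.
NE contributions = (4.3, 3.7, 4.3, 0.5); X = 12.8.
W^NE = (Σα)·X − ½Σα_i² = 12.8² − ½·50.92 = 138.38.
Planner sets x_i = Σα_j = 12.8 for every i, so X^SO = 4·12.8 = 51.2.
W^SO = (Σα)·X^SO − ½·4·(Σα)² = (4/2)·12.8² = 327.68.
Deadweight loss = W^SO − W^NE = 189.3.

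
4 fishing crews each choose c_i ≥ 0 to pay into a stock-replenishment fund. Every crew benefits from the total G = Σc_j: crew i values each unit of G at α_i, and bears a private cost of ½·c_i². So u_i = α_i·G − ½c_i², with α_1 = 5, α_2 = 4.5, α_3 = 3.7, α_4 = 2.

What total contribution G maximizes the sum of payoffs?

Planner FOC: ∂(Σu_j)/∂c_i = (Σα_j) − c_i = 0, so c_i^SO = Σα_j = 15.2 for every i; G^SO = 60.8.

60.8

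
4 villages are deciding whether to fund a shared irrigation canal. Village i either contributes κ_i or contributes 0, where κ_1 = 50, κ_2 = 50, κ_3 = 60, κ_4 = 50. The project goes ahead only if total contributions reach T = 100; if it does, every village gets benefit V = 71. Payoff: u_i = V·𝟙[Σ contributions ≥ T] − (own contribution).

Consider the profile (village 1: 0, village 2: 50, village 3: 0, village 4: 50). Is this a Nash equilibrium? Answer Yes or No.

Total = 100 ≥ 100: provided.
Village 1 (pledges 0, payoff 71): pledging 50 → total 150, payoff 21. No gain.
Village 2 (pledges 50, payoff 21): dropping to 0 → total 50, payoff 0. No gain.
Village 3 (pledges 0, payoff 71): pledging 60 → total 160, payoff 11. No gain.
Village 4 (pledges 50, payoff 21): dropping to 0 → total 50, payoff 0. No gain.

Yes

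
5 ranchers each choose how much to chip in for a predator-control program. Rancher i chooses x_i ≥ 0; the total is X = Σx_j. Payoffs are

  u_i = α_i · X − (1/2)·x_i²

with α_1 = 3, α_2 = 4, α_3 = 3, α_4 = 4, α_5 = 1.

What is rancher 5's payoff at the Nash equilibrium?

Rancher i's FOC: ∂u_i/∂x_i = α_i − x_i = 0, so x_i* = α_i.
NE contributions = (3, 4, 3, 4, 1); X = 15.
u_5 = α_5·X − ½·(x_5)² = 1·15 − ½·1² = 14.5.

14.5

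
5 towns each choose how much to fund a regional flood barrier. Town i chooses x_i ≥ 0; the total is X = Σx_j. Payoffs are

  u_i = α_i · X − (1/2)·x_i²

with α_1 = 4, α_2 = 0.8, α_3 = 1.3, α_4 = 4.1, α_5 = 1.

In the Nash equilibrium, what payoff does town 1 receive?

Town i's FOC: ∂u_i/∂x_i = α_i − x_i = 0, so x_i* = α_i.
NE contributions = (4, 0.8, 1.3, 4.1, 1); X = 11.2.
u_1 = α_1·X − ½·(x_1)² = 4·11.2 − ½·4² = 36.8.

36.8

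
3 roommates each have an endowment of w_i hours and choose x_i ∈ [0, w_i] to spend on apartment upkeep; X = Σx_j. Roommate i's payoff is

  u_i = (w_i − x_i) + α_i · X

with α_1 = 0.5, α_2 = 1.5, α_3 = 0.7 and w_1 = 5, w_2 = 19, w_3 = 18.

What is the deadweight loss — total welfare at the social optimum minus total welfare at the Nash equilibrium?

39.1

∂u_i/∂x_i = α_i − 1, so roommate i contributes w_i if α_i > 1, else 0.
α_i > 1 for i ∈ {2}; NE contributions (0, 19, 0), X = 19.
W^NE = Σw_i − X^NE + (Σα_i)·X^NE = 42 + 1.7·19 = 74.3.
Planner: ∂(Σu_j)/∂x_i = Σα_j − 1 = 1.7 > 0, so everyone contributes w_i; X^SO = 42, W^SO = 42 + 1.7·42 = 113.4.
Deadweight loss = 39.1.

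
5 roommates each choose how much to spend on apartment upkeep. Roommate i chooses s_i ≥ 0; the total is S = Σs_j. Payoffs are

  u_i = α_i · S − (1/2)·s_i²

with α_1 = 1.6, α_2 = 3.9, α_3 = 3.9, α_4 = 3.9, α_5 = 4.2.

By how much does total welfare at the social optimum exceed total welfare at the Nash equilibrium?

492.29

Roommate i's FOC: ∂u_i/∂s_i = α_i − s_i = 0, so s_i* = α_i.
NE contributions = (1.6, 3.9, 3.9, 3.9, 4.2); S = 17.5.
W^NE = (Σα)·S − ½Σα_i² = 17.5² − ½·65.83 = 273.335.
Planner sets s_i = Σα_j = 17.5 for every i, so S^SO = 5·17.5 = 87.5.
W^SO = (Σα)·S^SO − ½·5·(Σα)² = (5/2)·17.5² = 765.625.
Deadweight loss = W^SO − W^NE = 492.29.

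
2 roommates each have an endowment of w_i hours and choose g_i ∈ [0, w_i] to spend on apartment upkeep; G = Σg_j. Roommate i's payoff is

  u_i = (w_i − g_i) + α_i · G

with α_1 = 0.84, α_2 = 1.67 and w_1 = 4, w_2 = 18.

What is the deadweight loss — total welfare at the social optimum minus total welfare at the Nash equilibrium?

∂u_i/∂g_i = α_i − 1, so roommate i contributes w_i if α_i > 1, else 0.
α_i > 1 for i ∈ {2}; NE contributions (0, 18), G = 18.
W^NE = Σw_i − G^NE + (Σα_i)·G^NE = 22 + 1.51·18 = 49.18.
Planner: ∂(Σu_j)/∂g_i = Σα_j − 1 = 1.51 > 0, so everyone contributes w_i; G^SO = 22, W^SO = 22 + 1.51·22 = 55.22.
Deadweight loss = 6.04.

6.04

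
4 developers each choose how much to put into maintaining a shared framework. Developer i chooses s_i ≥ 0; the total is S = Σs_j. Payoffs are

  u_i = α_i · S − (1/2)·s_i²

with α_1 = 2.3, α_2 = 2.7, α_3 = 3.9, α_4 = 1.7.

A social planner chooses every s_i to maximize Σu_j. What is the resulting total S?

Planner FOC: ∂(Σu_j)/∂s_i = (Σα_j) − s_i = 0, so s_i^SO = Σα_j = 10.6 for every i; S^SO = 42.4.

42.4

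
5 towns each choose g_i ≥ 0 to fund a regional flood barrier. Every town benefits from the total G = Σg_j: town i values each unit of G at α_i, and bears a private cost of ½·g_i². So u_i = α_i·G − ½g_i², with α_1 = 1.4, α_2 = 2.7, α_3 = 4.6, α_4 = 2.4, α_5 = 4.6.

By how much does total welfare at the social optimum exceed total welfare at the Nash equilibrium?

398.4

Town i's FOC: ∂u_i/∂g_i = α_i − g_i = 0, so g_i* = α_i.
NE contributions = (1.4, 2.7, 4.6, 2.4, 4.6); G = 15.7.
W^NE = (Σα)·G − ½Σα_i² = 15.7² − ½·57.33 = 217.825.
Planner sets g_i = Σα_j = 15.7 for every i, so G^SO = 5·15.7 = 78.5.
W^SO = (Σα)·G^SO − ½·5·(Σα)² = (5/2)·15.7² = 616.225.
Deadweight loss = W^SO − W^NE = 398.4.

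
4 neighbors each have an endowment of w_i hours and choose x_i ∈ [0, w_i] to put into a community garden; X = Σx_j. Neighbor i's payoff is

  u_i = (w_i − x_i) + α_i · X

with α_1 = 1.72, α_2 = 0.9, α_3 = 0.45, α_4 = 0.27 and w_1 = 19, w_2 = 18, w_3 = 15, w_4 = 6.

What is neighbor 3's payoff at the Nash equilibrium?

∂u_i/∂x_i = α_i − 1, so neighbor i contributes w_i if α_i > 1, else 0.
α_i > 1 for i ∈ {1}; NE contributions (19, 0, 0, 0), X = 19.
u_3 = (15 − 0) + 0.45·19 = 23.55.

23.55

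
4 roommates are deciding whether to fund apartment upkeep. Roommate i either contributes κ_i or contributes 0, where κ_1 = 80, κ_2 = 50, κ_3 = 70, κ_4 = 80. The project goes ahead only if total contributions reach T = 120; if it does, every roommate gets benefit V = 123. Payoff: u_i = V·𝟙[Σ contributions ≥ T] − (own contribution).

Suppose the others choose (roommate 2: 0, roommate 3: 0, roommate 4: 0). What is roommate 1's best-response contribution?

Others' total = 0. Even contributing 80 gives 80 < 120: no benefit either way.
Best response: 0.

0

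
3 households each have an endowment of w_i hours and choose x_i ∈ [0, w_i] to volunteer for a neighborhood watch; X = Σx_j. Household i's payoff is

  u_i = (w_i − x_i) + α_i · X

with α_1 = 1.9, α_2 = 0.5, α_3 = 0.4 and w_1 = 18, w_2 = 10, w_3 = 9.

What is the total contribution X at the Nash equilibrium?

18

∂u_i/∂x_i = α_i − 1, so household i contributes w_i if α_i > 1, else 0.
α_i > 1 for i ∈ {1}; NE contributions (18, 0, 0), X = 18.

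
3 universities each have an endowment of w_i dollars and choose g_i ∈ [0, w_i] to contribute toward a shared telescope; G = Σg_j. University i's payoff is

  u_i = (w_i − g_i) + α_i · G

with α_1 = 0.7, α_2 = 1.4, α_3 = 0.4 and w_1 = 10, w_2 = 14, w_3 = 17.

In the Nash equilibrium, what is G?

∂u_i/∂g_i = α_i − 1, so university i contributes w_i if α_i > 1, else 0.
α_i > 1 for i ∈ {2}; NE contributions (0, 14, 0), G = 14.

14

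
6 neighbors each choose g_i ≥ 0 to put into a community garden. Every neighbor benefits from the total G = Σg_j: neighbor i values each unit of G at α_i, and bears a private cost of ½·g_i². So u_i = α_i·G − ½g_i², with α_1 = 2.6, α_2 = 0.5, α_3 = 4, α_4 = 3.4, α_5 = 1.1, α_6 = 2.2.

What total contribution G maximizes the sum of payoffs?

Planner FOC: ∂(Σu_j)/∂g_i = (Σα_j) − g_i = 0, so g_i^SO = Σα_j = 13.8 for every i; G^SO = 82.8.

82.8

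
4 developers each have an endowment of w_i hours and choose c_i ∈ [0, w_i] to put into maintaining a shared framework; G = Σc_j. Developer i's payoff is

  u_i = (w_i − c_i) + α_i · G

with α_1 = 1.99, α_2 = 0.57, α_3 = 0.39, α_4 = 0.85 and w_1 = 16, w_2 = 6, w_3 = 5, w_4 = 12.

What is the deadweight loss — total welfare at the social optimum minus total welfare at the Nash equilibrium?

∂u_i/∂c_i = α_i − 1, so developer i contributes w_i if α_i > 1, else 0.
α_i > 1 for i ∈ {1}; NE contributions (16, 0, 0, 0), G = 16.
W^NE = Σw_i − G^NE + (Σα_i)·G^NE = 39 + 2.8·16 = 83.8.
Planner: ∂(Σu_j)/∂c_i = Σα_j − 1 = 2.8 > 0, so everyone contributes w_i; G^SO = 39, W^SO = 39 + 2.8·39 = 148.2.
Deadweight loss = 64.4.

64.4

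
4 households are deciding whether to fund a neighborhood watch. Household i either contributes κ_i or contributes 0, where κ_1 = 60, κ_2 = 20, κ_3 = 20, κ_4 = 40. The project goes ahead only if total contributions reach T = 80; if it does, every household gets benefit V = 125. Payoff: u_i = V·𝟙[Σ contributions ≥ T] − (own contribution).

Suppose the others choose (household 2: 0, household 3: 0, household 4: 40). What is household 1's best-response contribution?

Others' total = 40. Contributing 60 brings total to 100 ≥ 80: gain V − κ_1 = 65.
Best response: 60.

60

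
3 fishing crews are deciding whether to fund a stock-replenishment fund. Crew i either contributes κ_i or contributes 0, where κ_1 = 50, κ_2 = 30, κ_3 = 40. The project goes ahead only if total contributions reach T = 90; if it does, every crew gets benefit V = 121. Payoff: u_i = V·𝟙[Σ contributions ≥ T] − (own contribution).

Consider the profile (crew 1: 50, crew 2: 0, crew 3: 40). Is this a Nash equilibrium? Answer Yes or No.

Yes

Total = 90 ≥ 90: provided.
Crew 1 (pledges 50, payoff 71): dropping to 0 → total 40, payoff 0. No gain.
Crew 2 (pledges 0, payoff 121): pledging 30 → total 120, payoff 91. No gain.
Crew 3 (pledges 40, payoff 81): dropping to 0 → total 50, payoff 0. No gain.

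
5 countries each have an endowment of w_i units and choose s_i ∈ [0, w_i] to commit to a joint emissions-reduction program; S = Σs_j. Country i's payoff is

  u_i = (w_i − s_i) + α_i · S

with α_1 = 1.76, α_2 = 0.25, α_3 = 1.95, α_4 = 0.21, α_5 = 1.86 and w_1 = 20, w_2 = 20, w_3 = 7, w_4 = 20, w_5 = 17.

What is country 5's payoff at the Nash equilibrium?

∂u_i/∂s_i = α_i − 1, so country i contributes w_i if α_i > 1, else 0.
α_i > 1 for i ∈ {1, 3, 5}; NE contributions (20, 0, 7, 0, 17), S = 44.
u_5 = (17 − 17) + 1.86·44 = 81.84.

81.84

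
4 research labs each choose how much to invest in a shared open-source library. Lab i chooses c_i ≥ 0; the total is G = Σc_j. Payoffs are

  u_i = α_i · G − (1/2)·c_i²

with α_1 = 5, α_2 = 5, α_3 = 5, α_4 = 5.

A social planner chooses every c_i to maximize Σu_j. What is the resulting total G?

80

Planner FOC: ∂(Σu_j)/∂c_i = (Σα_j) − c_i = 0, so c_i^SO = Σα_j = 20 for every i; G^SO = 80.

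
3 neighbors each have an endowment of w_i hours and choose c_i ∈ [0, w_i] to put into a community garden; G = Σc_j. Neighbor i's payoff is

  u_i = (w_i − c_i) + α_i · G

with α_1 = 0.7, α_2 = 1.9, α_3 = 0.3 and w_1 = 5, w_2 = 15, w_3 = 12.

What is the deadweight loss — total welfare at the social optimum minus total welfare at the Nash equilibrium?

∂u_i/∂c_i = α_i − 1, so neighbor i contributes w_i if α_i > 1, else 0.
α_i > 1 for i ∈ {2}; NE contributions (0, 15, 0), G = 15.
W^NE = Σw_i − G^NE + (Σα_i)·G^NE = 32 + 1.9·15 = 60.5.
Planner: ∂(Σu_j)/∂c_i = Σα_j − 1 = 1.9 > 0, so everyone contributes w_i; G^SO = 32, W^SO = 32 + 1.9·32 = 92.8.
Deadweight loss = 32.3.

32.3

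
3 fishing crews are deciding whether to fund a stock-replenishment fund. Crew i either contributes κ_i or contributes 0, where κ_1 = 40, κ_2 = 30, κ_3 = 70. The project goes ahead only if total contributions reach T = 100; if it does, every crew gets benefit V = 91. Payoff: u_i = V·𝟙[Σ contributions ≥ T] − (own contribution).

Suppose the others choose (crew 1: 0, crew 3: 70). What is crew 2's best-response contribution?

Others' total = 70. Contributing 30 brings total to 100 ≥ 100: gain V − κ_2 = 61.
Best response: 30.

30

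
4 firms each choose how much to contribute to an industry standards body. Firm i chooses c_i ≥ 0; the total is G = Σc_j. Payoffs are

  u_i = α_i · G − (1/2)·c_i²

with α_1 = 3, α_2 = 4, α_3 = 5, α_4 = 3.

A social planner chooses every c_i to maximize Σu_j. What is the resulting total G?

60

Planner FOC: ∂(Σu_j)/∂c_i = (Σα_j) − c_i = 0, so c_i^SO = Σα_j = 15 for every i; G^SO = 60.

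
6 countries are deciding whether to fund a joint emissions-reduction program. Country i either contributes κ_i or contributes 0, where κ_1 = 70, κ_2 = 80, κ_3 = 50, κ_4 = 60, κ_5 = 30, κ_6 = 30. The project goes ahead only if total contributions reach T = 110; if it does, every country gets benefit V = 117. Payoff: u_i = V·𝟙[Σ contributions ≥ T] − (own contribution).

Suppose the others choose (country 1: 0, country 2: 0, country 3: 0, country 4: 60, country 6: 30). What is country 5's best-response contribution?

Others' total = 90. Contributing 30 brings total to 120 ≥ 110: gain V − κ_5 = 87.
Best response: 30.

30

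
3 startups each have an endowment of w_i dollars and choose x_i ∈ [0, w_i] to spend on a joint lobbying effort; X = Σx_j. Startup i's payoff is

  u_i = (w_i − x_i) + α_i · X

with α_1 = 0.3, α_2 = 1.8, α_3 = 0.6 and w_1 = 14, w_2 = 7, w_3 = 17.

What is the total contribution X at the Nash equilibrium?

∂u_i/∂x_i = α_i − 1, so startup i contributes w_i if α_i > 1, else 0.
α_i > 1 for i ∈ {2}; NE contributions (0, 7, 0), X = 7.

7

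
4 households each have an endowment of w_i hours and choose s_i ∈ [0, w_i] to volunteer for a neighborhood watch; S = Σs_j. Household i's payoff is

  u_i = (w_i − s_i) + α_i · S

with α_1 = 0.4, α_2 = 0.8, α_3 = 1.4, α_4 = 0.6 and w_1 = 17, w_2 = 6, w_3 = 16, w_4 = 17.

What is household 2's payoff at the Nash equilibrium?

18.8

∂u_i/∂s_i = α_i − 1, so household i contributes w_i if α_i > 1, else 0.
α_i > 1 for i ∈ {3}; NE contributions (0, 0, 16, 0), S = 16.
u_2 = (6 − 0) + 0.8·16 = 18.8.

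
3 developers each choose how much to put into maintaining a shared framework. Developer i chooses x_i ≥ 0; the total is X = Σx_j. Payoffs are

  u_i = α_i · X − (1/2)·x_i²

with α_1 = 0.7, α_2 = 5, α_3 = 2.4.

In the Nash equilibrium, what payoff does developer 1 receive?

5.425

Developer i's FOC: ∂u_i/∂x_i = α_i − x_i = 0, so x_i* = α_i.
NE contributions = (0.7, 5, 2.4); X = 8.1.
u_1 = α_1·X − ½·(x_1)² = 0.7·8.1 − ½·0.7² = 5.425.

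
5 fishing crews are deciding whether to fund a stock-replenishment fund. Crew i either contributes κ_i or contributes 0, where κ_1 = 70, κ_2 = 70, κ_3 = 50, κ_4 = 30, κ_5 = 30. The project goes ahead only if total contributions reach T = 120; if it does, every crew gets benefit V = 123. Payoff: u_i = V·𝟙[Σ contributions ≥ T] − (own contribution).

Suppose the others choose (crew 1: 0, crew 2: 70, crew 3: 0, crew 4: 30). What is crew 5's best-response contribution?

30

Others' total = 100. Contributing 30 brings total to 130 ≥ 120: gain V − κ_5 = 93.
Best response: 30.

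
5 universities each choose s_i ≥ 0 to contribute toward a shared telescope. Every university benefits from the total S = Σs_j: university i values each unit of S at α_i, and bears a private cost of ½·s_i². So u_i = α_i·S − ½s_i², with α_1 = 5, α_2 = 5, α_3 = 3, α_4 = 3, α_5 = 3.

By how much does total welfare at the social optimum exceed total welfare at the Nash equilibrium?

University i's FOC: ∂u_i/∂s_i = α_i − s_i = 0, so s_i* = α_i.
NE contributions = (5, 5, 3, 3, 3); S = 19.
W^NE = (Σα)·S − ½Σα_i² = 19² − ½·77 = 322.5.
Planner sets s_i = Σα_j = 19 for every i, so S^SO = 5·19 = 95.
W^SO = (Σα)·S^SO − ½·5·(Σα)² = (5/2)·19² = 902.5.
Deadweight loss = W^SO − W^NE = 580.

580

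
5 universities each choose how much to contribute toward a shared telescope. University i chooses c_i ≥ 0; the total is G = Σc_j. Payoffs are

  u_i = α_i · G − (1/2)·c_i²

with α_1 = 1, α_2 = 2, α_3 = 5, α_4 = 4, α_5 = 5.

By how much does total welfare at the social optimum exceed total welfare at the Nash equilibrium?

University i's FOC: ∂u_i/∂c_i = α_i − c_i = 0, so c_i* = α_i.
NE contributions = (1, 2, 5, 4, 5); G = 17.
W^NE = (Σα)·G − ½Σα_i² = 17² − ½·71 = 253.5.
Planner sets c_i = Σα_j = 17 for every i, so G^SO = 5·17 = 85.
W^SO = (Σα)·G^SO − ½·5·(Σα)² = (5/2)·17² = 722.5.
Deadweight loss = W^SO − W^NE = 469.

469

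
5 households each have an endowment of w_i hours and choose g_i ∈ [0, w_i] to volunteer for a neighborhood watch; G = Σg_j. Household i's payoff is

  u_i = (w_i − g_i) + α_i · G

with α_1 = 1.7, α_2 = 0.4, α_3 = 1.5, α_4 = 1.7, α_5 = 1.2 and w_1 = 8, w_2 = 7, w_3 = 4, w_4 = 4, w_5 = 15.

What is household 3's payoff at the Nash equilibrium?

46.5

∂u_i/∂g_i = α_i − 1, so household i contributes w_i if α_i > 1, else 0.
α_i > 1 for i ∈ {1, 3, 4, 5}; NE contributions (8, 0, 4, 4, 15), G = 31.
u_3 = (4 − 4) + 1.5·31 = 46.5.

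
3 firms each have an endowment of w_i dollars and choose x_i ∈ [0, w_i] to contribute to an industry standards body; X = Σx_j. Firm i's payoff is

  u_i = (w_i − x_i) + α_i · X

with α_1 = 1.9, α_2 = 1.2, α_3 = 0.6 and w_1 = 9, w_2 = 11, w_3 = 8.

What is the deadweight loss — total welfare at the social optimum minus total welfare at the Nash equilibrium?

∂u_i/∂x_i = α_i − 1, so firm i contributes w_i if α_i > 1, else 0.
α_i > 1 for i ∈ {1, 2}; NE contributions (9, 11, 0), X = 20.
W^NE = Σw_i − X^NE + (Σα_i)·X^NE = 28 + 2.7·20 = 82.
Planner: ∂(Σu_j)/∂x_i = Σα_j − 1 = 2.7 > 0, so everyone contributes w_i; X^SO = 28, W^SO = 28 + 2.7·28 = 103.6.
Deadweight loss = 21.6.

21.6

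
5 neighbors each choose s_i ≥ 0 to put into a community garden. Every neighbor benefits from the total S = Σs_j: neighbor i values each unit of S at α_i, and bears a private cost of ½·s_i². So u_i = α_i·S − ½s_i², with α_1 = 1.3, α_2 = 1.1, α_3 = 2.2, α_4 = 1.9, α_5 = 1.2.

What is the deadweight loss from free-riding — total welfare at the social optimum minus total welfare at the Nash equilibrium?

Neighbor i's FOC: ∂u_i/∂s_i = α_i − s_i = 0, so s_i* = α_i.
NE contributions = (1.3, 1.1, 2.2, 1.9, 1.2); S = 7.7.
W^NE = (Σα)·S − ½Σα_i² = 7.7² − ½·12.79 = 52.895.
Planner sets s_i = Σα_j = 7.7 for every i, so S^SO = 5·7.7 = 38.5.
W^SO = (Σα)·S^SO − ½·5·(Σα)² = (5/2)·7.7² = 148.225.
Deadweight loss = W^SO − W^NE = 95.33.

95.33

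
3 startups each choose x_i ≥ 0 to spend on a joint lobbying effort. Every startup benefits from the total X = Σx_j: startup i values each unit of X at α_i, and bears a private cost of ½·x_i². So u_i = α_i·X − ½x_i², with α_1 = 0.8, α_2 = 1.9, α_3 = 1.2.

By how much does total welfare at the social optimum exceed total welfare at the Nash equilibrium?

Startup i's FOC: ∂u_i/∂x_i = α_i − x_i = 0, so x_i* = α_i.
NE contributions = (0.8, 1.9, 1.2); X = 3.9.
W^NE = (Σα)·X − ½Σα_i² = 3.9² − ½·5.69 = 12.365.
Planner sets x_i = Σα_j = 3.9 for every i, so X^SO = 3·3.9 = 11.7.
W^SO = (Σα)·X^SO − ½·3·(Σα)² = (3/2)·3.9² = 22.815.
Deadweight loss = W^SO − W^NE = 10.45.

10.45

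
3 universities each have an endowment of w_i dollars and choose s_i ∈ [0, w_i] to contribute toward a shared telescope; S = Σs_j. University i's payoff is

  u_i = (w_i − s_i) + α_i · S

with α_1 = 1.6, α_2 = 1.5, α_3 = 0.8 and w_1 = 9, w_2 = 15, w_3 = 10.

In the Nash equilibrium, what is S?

∂u_i/∂s_i = α_i − 1, so university i contributes w_i if α_i > 1, else 0.
α_i > 1 for i ∈ {1, 2}; NE contributions (9, 15, 0), S = 24.

24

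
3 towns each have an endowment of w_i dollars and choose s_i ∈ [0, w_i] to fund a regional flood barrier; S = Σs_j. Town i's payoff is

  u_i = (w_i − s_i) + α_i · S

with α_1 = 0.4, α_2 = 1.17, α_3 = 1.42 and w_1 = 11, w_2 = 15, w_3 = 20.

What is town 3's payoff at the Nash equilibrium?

49.7

∂u_i/∂s_i = α_i − 1, so town i contributes w_i if α_i > 1, else 0.
α_i > 1 for i ∈ {2, 3}; NE contributions (0, 15, 20), S = 35.
u_3 = (20 − 20) + 1.42·35 = 49.7.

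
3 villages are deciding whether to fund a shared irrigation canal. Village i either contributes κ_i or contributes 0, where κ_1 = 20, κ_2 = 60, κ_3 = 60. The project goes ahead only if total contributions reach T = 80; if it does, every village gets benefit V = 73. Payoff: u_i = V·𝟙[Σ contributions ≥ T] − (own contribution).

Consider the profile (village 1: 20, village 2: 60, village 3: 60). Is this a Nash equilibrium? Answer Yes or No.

No

Total = 140 ≥ 80: provided.
Village 1 (pledges 20, payoff 53): dropping to 0 → total 120, payoff 73. Profitable deviation.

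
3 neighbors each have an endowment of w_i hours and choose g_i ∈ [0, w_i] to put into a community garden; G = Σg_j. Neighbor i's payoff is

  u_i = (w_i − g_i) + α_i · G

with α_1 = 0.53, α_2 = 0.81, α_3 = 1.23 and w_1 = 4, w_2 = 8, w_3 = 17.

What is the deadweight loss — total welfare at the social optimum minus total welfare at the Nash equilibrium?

18.84

∂u_i/∂g_i = α_i − 1, so neighbor i contributes w_i if α_i > 1, else 0.
α_i > 1 for i ∈ {3}; NE contributions (0, 0, 17), G = 17.
W^NE = Σw_i − G^NE + (Σα_i)·G^NE = 29 + 1.57·17 = 55.69.
Planner: ∂(Σu_j)/∂g_i = Σα_j − 1 = 1.57 > 0, so everyone contributes w_i; G^SO = 29, W^SO = 29 + 1.57·29 = 74.53.
Deadweight loss = 18.84.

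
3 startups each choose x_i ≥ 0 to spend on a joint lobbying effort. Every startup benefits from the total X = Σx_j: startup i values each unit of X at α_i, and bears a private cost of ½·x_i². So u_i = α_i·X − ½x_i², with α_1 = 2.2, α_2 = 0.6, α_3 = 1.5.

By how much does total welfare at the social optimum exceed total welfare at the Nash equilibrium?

Startup i's FOC: ∂u_i/∂x_i = α_i − x_i = 0, so x_i* = α_i.
NE contributions = (2.2, 0.6, 1.5); X = 4.3.
W^NE = (Σα)·X − ½Σα_i² = 4.3² − ½·7.45 = 14.765.
Planner sets x_i = Σα_j = 4.3 for every i, so X^SO = 3·4.3 = 12.9.
W^SO = (Σα)·X^SO − ½·3·(Σα)² = (3/2)·4.3² = 27.735.
Deadweight loss = W^SO − W^NE = 12.97.

12.97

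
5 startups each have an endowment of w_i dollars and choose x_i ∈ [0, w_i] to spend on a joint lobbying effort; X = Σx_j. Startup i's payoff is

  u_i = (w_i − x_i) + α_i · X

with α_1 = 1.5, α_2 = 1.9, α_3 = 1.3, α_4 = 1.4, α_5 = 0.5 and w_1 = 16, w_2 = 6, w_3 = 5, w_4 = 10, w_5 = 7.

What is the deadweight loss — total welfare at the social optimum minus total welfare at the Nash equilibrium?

∂u_i/∂x_i = α_i − 1, so startup i contributes w_i if α_i > 1, else 0.
α_i > 1 for i ∈ {1, 2, 3, 4}; NE contributions (16, 6, 5, 10, 0), X = 37.
W^NE = Σw_i − X^NE + (Σα_i)·X^NE = 44 + 5.6·37 = 251.2.
Planner: ∂(Σu_j)/∂x_i = Σα_j − 1 = 5.6 > 0, so everyone contributes w_i; X^SO = 44, W^SO = 44 + 5.6·44 = 290.4.
Deadweight loss = 39.2.

39.2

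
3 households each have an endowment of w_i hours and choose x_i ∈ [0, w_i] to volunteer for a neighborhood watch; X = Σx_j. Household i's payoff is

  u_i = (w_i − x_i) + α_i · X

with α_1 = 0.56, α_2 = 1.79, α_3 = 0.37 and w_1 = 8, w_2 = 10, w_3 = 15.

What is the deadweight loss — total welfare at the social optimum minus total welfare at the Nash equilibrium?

∂u_i/∂x_i = α_i − 1, so household i contributes w_i if α_i > 1, else 0.
α_i > 1 for i ∈ {2}; NE contributions (0, 10, 0), X = 10.
W^NE = Σw_i − X^NE + (Σα_i)·X^NE = 33 + 1.72·10 = 50.2.
Planner: ∂(Σu_j)/∂x_i = Σα_j − 1 = 1.72 > 0, so everyone contributes w_i; X^SO = 33, W^SO = 33 + 1.72·33 = 89.76.
Deadweight loss = 39.56.

39.56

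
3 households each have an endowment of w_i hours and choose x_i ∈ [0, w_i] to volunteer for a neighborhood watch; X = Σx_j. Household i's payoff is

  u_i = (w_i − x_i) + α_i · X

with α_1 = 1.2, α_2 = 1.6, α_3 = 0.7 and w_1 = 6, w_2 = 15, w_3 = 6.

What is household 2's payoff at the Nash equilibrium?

∂u_i/∂x_i = α_i − 1, so household i contributes w_i if α_i > 1, else 0.
α_i > 1 for i ∈ {1, 2}; NE contributions (6, 15, 0), X = 21.
u_2 = (15 − 15) + 1.6·21 = 33.6.

33.6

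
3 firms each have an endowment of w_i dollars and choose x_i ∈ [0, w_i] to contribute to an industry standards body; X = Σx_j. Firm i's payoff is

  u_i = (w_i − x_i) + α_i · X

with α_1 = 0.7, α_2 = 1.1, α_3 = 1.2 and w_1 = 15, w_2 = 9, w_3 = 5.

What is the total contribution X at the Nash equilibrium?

∂u_i/∂x_i = α_i − 1, so firm i contributes w_i if α_i > 1, else 0.
α_i > 1 for i ∈ {2, 3}; NE contributions (0, 9, 5), X = 14.

14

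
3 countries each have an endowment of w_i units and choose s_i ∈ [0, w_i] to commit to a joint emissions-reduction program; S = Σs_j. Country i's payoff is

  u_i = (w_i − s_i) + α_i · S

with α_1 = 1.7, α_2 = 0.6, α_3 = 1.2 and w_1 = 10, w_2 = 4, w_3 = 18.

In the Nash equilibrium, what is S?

28

∂u_i/∂s_i = α_i − 1, so country i contributes w_i if α_i > 1, else 0.
α_i > 1 for i ∈ {1, 3}; NE contributions (10, 0, 18), S = 28.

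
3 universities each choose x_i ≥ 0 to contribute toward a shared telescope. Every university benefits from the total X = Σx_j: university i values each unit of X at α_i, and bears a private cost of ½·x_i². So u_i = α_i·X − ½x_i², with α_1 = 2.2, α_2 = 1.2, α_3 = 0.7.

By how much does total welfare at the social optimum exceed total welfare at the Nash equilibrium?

11.79

University i's FOC: ∂u_i/∂x_i = α_i − x_i = 0, so x_i* = α_i.
NE contributions = (2.2, 1.2, 0.7); X = 4.1.
W^NE = (Σα)·X − ½Σα_i² = 4.1² − ½·6.77 = 13.425.
Planner sets x_i = Σα_j = 4.1 for every i, so X^SO = 3·4.1 = 12.3.
W^SO = (Σα)·X^SO − ½·3·(Σα)² = (3/2)·4.1² = 25.215.
Deadweight loss = W^SO − W^NE = 11.79.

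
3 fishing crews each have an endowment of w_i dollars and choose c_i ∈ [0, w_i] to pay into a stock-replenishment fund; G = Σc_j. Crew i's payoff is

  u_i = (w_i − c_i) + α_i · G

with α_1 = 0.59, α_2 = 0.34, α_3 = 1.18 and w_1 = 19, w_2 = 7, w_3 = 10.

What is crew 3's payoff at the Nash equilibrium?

∂u_i/∂c_i = α_i − 1, so crew i contributes w_i if α_i > 1, else 0.
α_i > 1 for i ∈ {3}; NE contributions (0, 0, 10), G = 10.
u_3 = (10 − 10) + 1.18·10 = 11.8.

11.8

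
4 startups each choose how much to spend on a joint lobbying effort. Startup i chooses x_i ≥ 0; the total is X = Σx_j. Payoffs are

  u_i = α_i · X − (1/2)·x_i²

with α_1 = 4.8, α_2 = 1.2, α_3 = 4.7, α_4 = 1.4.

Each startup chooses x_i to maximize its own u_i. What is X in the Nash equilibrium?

Startup i's FOC: ∂u_i/∂x_i = α_i − x_i = 0, so x_i* = α_i.
NE contributions = (4.8, 1.2, 4.7, 1.4); X = 12.1.

12.1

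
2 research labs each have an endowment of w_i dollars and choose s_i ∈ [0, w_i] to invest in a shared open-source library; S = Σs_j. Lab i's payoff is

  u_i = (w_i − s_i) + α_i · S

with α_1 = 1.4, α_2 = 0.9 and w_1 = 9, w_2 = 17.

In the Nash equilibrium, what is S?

9

∂u_i/∂s_i = α_i − 1, so lab i contributes w_i if α_i > 1, else 0.
α_i > 1 for i ∈ {1}; NE contributions (9, 0), S = 9.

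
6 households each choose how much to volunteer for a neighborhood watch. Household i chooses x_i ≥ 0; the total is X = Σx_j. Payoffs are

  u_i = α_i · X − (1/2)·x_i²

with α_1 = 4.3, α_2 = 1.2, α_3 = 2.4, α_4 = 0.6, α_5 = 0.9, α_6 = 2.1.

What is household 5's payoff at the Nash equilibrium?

9.945

Household i's FOC: ∂u_i/∂x_i = α_i − x_i = 0, so x_i* = α_i.
NE contributions = (4.3, 1.2, 2.4, 0.6, 0.9, 2.1); X = 11.5.
u_5 = α_5·X − ½·(x_5)² = 0.9·11.5 − ½·0.9² = 9.945.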